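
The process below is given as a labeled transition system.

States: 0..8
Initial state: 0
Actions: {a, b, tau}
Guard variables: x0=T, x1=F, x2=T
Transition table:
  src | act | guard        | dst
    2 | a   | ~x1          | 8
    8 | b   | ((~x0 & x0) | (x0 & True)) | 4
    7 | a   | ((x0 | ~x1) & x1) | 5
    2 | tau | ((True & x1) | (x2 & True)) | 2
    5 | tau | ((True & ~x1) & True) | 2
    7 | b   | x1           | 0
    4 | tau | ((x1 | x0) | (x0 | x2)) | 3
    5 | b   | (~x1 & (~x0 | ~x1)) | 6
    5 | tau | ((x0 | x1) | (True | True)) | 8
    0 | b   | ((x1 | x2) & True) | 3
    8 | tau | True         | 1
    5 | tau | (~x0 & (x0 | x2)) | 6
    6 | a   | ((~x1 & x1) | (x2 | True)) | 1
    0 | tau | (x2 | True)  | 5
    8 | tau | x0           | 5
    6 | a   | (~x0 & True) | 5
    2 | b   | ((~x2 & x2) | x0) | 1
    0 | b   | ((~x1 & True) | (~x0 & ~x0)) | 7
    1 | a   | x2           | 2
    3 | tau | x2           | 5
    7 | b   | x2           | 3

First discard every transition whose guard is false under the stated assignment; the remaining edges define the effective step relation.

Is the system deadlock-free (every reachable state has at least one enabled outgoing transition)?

R = {0,1,2,3,4,5,6,7,8}
  0: b→3  b→7  tau→5  [3 out]
  1: a→2  [1 out]
  2: a→8  b→1  tau→2  [3 out]
  3: tau→5  [1 out]
  4: tau→3  [1 out]
  5: b→6  tau→2  tau→8  [3 out]
  6: a→1  [1 out]
  7: b→3  [1 out]
  8: b→4  tau→1  tau→5  [3 out]

Answer: DEADLOCK-FREE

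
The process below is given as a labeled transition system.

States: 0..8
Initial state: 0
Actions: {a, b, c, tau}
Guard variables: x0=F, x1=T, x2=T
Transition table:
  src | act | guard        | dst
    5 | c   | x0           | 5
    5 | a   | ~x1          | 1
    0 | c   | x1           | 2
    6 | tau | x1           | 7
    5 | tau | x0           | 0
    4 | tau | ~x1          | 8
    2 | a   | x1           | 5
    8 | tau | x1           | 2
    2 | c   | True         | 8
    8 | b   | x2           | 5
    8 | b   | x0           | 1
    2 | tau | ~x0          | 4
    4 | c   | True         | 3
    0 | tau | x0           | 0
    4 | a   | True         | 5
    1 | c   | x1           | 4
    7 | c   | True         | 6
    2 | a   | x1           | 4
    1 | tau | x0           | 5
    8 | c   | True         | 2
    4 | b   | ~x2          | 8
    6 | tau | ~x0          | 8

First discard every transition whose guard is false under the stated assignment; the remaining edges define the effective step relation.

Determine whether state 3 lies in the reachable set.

Answer: REACHABLE

Trace:
After dropping false guards: 14 live edges.
L0 = {0}
L1 = {2}  total {0,2}
L2 = {4,5,8}  total {0,2,4,5,8}
L3 = {3}  total {0,2,3,4,5,8}
Reach set: {0,2,3,4,5,8}
witness 3: c·a·c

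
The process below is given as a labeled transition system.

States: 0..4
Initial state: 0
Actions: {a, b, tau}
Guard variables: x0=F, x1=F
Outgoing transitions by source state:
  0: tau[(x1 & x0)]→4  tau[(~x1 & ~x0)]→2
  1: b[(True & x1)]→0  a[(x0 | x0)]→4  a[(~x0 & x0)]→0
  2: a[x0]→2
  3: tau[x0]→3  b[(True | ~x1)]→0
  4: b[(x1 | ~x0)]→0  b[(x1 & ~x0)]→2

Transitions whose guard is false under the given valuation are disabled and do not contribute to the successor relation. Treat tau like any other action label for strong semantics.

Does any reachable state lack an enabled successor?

Answer: DEADLOCK at state 2

Trace:
R = {0,2}
  0: tau→2  [deg 1]
  2: ∅  [no exit]
trace reaching 2: tau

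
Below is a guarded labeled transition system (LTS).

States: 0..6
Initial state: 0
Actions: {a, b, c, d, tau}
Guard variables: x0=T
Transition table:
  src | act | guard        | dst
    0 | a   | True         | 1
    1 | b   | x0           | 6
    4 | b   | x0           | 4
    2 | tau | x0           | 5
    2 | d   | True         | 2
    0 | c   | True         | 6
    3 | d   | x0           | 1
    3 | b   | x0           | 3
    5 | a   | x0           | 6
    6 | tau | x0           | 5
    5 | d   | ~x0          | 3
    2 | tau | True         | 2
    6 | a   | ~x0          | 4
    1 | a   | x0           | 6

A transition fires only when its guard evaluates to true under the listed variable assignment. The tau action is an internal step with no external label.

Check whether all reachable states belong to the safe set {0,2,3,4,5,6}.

Answer: INVARIANT VIOLATED at state 1

Working:
Inv-set: {0,2,3,4,5,6}
Reach set: {0,1,5,6}
  0: ok
  1: outside
  5: ok
  6: ok
counterexample path to 1: a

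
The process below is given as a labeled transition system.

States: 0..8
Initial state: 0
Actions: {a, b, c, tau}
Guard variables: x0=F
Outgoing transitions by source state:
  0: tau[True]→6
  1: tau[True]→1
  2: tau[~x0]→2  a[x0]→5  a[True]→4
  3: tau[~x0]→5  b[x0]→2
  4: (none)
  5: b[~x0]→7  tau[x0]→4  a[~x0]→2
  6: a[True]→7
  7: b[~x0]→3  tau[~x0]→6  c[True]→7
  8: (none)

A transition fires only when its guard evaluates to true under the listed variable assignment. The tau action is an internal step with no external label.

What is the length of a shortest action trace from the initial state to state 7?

Answer: 2

Working:
Breadth-first toward 7:
  Layer 0: {0}
  Layer 1: {6}
  Layer 2: {7}
7 enters at depth 2; path tau·a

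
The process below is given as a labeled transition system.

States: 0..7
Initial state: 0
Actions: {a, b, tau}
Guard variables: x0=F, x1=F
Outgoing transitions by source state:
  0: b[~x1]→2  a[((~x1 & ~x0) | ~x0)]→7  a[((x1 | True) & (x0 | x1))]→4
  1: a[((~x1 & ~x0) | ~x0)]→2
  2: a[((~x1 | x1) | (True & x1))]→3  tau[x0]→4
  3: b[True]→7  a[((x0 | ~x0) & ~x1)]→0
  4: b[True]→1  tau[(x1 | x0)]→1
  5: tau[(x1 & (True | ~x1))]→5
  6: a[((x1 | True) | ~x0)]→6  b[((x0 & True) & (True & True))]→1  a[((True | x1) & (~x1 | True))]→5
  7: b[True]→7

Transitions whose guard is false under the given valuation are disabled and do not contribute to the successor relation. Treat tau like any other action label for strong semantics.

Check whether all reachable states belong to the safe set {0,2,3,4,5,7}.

Answer: INVARIANT HOLDS

Trace:
Inv-set: {0,2,3,4,5,7}
R = {0,2,3,7}
  0: safe
  2: safe
  3: safe
  7: safe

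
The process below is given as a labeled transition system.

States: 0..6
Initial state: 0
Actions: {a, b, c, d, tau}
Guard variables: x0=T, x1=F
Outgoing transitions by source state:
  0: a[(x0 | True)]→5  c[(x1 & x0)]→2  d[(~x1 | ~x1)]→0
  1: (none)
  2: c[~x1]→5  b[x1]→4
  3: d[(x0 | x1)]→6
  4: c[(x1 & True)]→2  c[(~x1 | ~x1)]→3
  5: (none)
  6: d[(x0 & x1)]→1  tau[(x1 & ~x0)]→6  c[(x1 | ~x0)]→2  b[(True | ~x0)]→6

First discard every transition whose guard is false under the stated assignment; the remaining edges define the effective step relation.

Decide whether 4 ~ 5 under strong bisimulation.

Answer: NOT BISIMILAR

Analysis:
Bisimulation quotient by refinement:
  round 0: {{0,1,2,3,4,5,6}}
  round 1: {{0},{1,5},{2,4},{3},{6}}
  round 2: {{0},{1,5},{2},{3},{4},{6}}
6 equivalence class(es) (converged in 3)
class of 4: {4}; class of 5: {1,5}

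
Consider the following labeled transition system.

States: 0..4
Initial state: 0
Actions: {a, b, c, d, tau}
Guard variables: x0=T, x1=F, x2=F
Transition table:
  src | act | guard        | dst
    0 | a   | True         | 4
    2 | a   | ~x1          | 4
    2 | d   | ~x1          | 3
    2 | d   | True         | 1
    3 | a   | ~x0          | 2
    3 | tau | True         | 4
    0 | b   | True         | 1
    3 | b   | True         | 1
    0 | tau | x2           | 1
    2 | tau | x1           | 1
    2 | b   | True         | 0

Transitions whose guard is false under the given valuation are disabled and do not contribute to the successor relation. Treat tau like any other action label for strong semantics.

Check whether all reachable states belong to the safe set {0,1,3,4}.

Answer: INVARIANT HOLDS

Trace:
Safe = {0,1,3,4}
R = {0,1,4}
  0: safe
  1: safe
  4: safe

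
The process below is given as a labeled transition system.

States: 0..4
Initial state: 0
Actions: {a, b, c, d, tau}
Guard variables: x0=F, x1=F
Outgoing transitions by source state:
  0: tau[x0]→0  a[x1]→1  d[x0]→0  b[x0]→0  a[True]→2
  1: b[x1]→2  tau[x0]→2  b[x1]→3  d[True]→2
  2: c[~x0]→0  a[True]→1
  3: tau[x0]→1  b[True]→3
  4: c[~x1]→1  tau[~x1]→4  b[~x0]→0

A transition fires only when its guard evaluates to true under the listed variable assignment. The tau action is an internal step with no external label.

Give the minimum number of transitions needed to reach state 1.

Answer: 2

Working:
Breadth-first toward 1:
  L0 = {0}
  L1 = {2}
  L2 = {1}
first hit 1 at d=2 via a·a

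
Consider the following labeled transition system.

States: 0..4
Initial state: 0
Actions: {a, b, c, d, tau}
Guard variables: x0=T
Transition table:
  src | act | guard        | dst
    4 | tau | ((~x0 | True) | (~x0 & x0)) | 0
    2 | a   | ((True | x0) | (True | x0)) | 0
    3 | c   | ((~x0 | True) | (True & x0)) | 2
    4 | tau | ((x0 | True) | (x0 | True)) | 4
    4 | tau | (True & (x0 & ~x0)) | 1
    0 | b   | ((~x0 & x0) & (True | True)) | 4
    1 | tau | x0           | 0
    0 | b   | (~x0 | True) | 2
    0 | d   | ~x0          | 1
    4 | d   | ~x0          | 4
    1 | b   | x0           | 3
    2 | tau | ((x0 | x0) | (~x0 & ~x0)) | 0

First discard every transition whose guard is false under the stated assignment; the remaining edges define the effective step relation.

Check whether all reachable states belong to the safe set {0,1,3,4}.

Allowed set {0,1,3,4}
Reachable = {0,2}
  0: ✓
  2: ✗ unsafe
counterexample path to 2: b

Answer: INVARIANT VIOLATED at state 2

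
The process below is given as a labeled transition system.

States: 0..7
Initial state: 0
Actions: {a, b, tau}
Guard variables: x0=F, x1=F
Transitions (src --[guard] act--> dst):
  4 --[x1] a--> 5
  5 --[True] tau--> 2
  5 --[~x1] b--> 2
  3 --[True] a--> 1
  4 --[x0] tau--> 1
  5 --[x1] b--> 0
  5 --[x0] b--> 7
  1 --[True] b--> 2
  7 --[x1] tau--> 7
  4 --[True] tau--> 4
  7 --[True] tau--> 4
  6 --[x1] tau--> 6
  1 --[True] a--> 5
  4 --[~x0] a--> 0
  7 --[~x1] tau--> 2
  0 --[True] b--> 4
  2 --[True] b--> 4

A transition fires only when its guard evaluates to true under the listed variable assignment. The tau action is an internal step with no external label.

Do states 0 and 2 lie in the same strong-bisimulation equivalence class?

Bisimulation quotient by refinement:
  round 0: {{0,1,2,3,4,5,6,7}}
  round 1: {{0,2},{1},{3},{4},{5},{6},{7}}
7 equivalence class(es) (converged in 2)
class of 0: {0,2}; class of 2: {0,2}

Answer: BISIMILAR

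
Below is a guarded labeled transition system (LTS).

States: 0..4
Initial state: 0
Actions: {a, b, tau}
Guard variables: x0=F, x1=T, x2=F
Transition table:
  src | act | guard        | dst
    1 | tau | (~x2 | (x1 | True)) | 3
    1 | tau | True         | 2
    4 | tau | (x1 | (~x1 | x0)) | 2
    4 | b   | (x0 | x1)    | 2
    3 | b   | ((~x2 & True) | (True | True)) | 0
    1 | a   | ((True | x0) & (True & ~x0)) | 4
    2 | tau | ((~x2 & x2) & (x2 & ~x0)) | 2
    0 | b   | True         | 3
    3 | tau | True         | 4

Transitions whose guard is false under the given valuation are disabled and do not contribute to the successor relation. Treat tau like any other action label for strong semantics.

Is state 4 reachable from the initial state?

Answer: REACHABLE

Trace:
Guard filter leaves 8 enabled edge(s).
Layer 0: {0}
Layer 1: {3}  cumulative {0,3}
Layer 2: {4}  cumulative {0,3,4}
Layer 3: {2}  cumulative {0,2,3,4}
R = {0,2,3,4}
witness 4: b·tau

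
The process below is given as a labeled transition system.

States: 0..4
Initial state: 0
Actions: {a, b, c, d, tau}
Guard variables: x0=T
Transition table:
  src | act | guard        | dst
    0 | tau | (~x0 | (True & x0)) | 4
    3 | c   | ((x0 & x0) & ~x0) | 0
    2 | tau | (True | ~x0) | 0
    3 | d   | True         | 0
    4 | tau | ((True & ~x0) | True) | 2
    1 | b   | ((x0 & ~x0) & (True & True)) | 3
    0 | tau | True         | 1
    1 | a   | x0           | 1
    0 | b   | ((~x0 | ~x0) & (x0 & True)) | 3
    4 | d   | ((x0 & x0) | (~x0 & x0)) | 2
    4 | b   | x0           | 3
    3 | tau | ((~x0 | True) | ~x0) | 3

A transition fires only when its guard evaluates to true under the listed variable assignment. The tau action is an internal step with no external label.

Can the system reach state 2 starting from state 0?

Answer: REACHABLE

Analysis:
After dropping false guards: 9 live edges.
L0 = {0}
L1 = {1,4}  cumulative {0,1,4}
L2 = {2,3}  cumulative {0,1,2,3,4}
Reach set: {0,1,2,3,4}
trace reaching 2: tau·tau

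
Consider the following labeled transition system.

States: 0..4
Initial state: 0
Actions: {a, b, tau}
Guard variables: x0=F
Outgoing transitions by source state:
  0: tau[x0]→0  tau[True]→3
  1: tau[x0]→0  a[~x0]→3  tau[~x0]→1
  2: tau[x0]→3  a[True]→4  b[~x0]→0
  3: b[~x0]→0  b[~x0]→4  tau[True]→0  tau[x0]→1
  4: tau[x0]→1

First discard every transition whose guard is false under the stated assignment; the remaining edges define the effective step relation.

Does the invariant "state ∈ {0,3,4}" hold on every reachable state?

Answer: INVARIANT HOLDS

Working:
Safe = {0,3,4}
R = {0,3,4}
  0: ✓
  3: ✓
  4: ✓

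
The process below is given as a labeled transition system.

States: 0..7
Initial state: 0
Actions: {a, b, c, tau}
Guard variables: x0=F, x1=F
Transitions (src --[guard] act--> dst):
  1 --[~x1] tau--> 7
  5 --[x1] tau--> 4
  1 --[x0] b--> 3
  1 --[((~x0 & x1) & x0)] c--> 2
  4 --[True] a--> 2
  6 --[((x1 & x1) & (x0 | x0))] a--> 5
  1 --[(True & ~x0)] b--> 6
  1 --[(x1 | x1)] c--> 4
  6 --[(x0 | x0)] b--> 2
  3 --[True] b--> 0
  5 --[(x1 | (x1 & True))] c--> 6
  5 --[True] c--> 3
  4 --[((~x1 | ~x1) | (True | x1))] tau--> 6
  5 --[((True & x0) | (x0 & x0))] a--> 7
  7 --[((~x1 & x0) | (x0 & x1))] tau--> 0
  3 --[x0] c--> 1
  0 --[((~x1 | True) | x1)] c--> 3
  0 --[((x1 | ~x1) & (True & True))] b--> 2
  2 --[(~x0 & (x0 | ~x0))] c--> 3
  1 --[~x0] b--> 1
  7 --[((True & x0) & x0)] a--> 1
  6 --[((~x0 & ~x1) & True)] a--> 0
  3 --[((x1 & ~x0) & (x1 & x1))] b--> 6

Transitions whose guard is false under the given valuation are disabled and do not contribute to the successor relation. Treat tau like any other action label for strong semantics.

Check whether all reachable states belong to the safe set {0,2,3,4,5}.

Allowed set {0,2,3,4,5}
Reach set: {0,2,3}
  0: ✓
  2: ✓
  3: ✓

Answer: INVARIANT HOLDS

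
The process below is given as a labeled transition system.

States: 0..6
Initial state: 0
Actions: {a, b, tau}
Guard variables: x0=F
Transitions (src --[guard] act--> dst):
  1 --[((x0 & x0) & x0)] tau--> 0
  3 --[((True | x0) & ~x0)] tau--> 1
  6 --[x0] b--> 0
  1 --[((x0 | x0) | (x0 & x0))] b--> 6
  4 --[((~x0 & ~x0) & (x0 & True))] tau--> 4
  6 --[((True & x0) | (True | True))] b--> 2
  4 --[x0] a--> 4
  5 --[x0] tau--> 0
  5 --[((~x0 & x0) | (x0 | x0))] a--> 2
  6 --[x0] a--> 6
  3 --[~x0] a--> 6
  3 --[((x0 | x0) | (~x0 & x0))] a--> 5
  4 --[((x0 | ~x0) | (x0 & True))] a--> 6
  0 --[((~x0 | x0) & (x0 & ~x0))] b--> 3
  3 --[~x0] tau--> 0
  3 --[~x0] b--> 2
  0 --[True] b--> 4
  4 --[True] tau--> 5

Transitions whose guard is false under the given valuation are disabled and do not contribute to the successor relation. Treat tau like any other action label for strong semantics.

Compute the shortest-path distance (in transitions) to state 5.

Answer: 2

Trace:
Breadth-first toward 5:
  depth 0: {0}
  depth 1: {4}
  depth 2: {5,6}
first hit 5 at d=2 via b·tau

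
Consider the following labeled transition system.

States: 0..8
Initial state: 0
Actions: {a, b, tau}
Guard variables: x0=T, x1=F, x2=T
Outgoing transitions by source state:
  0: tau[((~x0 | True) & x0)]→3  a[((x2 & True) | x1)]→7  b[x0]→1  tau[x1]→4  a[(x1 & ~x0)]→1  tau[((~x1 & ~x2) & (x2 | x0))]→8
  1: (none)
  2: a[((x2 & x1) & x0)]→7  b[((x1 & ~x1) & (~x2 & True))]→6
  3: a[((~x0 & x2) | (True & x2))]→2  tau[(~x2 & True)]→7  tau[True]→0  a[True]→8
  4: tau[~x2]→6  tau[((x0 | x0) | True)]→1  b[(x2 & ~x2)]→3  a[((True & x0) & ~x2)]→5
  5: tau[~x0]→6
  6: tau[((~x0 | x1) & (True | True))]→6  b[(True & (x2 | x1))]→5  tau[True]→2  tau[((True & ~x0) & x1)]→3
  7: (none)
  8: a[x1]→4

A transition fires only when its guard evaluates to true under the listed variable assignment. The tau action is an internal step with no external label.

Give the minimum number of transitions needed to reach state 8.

BFS to 8:
  Layer 0: {0}
  Layer 1: {1,3,7}
  Layer 2: {2,8}
first hit 8 at d=2 via tau·a

Answer: 2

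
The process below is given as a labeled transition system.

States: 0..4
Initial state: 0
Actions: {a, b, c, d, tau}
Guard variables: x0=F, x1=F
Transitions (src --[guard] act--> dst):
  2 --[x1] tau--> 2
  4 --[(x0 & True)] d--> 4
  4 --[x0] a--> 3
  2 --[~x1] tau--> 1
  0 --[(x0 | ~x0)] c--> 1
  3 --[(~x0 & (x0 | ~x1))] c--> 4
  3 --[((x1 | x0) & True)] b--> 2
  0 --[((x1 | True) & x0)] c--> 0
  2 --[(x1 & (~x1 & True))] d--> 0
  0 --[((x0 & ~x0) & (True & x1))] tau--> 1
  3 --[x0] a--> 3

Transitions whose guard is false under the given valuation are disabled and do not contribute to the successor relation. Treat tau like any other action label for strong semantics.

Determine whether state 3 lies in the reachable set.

Guard filter leaves 3 enabled edge(s).
depth 0: {0}
depth 1: {1}  total {0,1}
Reachable = {0,1}

Answer: UNREACHABLE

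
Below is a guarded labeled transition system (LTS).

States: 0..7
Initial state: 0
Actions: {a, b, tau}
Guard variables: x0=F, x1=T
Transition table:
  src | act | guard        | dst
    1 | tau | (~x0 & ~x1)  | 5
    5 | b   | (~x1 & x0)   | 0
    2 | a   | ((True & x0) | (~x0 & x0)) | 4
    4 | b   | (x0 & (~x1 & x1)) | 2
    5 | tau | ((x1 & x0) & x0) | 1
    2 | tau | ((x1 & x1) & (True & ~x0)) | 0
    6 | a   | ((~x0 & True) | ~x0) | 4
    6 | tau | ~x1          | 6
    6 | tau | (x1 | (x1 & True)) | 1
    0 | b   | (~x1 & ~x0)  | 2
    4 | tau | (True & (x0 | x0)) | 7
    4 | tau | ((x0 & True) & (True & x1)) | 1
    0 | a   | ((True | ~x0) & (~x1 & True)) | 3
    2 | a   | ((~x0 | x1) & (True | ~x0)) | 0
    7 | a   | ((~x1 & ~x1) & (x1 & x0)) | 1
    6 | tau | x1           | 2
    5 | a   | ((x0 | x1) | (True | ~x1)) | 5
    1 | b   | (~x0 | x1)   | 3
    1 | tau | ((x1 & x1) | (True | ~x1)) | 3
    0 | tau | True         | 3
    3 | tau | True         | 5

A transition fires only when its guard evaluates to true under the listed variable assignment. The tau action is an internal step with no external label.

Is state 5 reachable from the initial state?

Answer: REACHABLE

Working:
After dropping false guards: 10 live edges.
depth 0: {0}
depth 1: {3}  total {0,3}
depth 2: {5}  total {0,3,5}
Reachable = {0,3,5}
trace reaching 5: tau·tau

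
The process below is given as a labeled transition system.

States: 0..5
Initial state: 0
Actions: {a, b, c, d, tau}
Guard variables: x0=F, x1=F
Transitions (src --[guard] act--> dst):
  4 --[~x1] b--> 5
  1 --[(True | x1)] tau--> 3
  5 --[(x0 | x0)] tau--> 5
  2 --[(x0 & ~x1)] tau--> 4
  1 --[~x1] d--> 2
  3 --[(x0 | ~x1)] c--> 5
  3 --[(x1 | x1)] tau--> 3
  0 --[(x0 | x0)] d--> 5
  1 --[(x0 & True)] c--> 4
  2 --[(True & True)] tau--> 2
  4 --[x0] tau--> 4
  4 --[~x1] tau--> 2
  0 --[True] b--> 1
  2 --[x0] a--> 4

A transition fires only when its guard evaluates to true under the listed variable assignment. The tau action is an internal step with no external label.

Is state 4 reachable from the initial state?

Answer: UNREACHABLE

Analysis:
After dropping false guards: 7 live edges.
Layer 0: {0}
Layer 1: {1}  cumulative {0,1}
Layer 2: {2,3}  cumulative {0,1,2,3}
Layer 3: {5}  cumulative {0,1,2,3,5}
Reach set: {0,1,2,3,5}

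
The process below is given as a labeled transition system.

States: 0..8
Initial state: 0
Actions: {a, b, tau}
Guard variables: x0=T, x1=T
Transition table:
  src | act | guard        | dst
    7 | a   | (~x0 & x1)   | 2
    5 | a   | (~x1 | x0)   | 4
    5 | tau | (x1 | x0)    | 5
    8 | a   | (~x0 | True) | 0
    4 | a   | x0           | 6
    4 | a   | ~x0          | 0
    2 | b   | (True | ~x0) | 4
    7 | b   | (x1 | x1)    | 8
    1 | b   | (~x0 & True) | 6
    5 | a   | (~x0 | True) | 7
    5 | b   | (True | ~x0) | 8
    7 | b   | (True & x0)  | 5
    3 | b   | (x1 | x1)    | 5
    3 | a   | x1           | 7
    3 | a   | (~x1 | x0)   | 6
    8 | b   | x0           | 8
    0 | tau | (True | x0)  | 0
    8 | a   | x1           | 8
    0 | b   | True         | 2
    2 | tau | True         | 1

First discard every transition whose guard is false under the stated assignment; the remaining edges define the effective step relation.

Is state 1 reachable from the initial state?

Guard filter leaves 17 enabled edge(s).
depth 0: {0}
depth 1: {2}  cumulative {0,2}
depth 2: {1,4}  cumulative {0,1,2,4}
depth 3: {6}  cumulative {0,1,2,4,6}
Reachable = {0,1,2,4,6}
trace reaching 1: b·tau

Answer: REACHABLE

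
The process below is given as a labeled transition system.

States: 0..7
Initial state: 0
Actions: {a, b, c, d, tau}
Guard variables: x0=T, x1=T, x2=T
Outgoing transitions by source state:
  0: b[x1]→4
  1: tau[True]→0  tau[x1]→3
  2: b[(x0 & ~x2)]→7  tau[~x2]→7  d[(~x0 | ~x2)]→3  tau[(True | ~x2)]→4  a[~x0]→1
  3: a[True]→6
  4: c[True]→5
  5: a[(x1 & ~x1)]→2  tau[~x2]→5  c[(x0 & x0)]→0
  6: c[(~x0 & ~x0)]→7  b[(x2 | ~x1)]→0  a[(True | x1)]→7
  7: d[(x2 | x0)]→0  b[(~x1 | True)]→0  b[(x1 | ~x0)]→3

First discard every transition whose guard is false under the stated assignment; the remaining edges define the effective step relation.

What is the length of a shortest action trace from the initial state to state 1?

Answer: UNREACHABLE

Trace:
Breadth-first toward 1:
  Layer 0: {0}
  Layer 1: {4}
  Layer 2: {5}
1 never appears.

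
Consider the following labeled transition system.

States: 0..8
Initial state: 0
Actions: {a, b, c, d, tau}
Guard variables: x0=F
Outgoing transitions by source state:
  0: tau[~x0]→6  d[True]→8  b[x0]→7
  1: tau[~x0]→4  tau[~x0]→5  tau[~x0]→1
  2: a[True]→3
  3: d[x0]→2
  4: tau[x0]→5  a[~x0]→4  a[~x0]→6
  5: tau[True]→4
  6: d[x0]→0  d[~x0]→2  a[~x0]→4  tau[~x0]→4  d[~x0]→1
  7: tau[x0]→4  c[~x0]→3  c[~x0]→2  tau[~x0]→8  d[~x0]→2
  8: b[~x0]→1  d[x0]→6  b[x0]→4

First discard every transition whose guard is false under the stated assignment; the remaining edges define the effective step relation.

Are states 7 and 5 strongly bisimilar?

Answer: NOT BISIMILAR

Analysis:
Refine partition for ~:
  P[0] = {{0,1,2,3,4,5,6,7,8}}
  P[1] = {{0},{1,5},{2,4},{3},{6},{7},{8}}
  P[2] = {{0},{1},{2},{3},{4},{5},{6},{7},{8}}
9 equivalence class(es) (converged in 3)
class of 7: {7}; class of 5: {5}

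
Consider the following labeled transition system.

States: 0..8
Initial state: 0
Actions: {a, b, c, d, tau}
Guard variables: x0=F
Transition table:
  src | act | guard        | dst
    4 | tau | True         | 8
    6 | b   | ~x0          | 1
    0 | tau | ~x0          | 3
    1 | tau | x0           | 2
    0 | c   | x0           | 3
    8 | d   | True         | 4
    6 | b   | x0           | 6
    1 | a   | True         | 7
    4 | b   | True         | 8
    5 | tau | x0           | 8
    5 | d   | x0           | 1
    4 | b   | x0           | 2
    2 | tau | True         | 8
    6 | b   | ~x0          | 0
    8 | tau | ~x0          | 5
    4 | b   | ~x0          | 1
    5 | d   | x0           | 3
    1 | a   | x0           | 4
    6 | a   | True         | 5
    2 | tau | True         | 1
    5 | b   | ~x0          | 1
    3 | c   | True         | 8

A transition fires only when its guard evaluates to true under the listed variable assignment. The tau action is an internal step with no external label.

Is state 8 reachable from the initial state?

Answer: REACHABLE

Analysis:
14 transition(s) survive guard evaluation.
L0 = {0}
L1 = {3}  total {0,3}
L2 = {8}  total {0,3,8}
L3 = {4,5}  total {0,3,4,5,8}
L4 = {1}  total {0,1,3,4,5,8}
L5 = {7}  total {0,1,3,4,5,7,8}
R = {0,1,3,4,5,7,8}
witness 8: tau·c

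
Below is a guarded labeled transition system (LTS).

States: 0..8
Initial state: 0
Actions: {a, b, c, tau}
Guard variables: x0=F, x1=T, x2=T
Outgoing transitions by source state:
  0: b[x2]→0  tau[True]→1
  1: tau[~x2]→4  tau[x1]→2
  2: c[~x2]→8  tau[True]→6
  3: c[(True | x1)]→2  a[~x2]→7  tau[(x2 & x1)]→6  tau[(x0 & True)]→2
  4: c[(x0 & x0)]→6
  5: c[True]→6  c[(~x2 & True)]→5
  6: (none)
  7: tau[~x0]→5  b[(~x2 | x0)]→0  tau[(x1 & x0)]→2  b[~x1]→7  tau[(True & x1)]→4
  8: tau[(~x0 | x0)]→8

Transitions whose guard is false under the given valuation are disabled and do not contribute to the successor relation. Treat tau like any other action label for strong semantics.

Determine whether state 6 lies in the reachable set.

Guard filter leaves 10 enabled edge(s).
depth 0: {0}
depth 1: {1}  total {0,1}
depth 2: {2}  total {0,1,2}
depth 3: {6}  total {0,1,2,6}
Reach set: {0,1,2,6}
Path to 6: tau·tau·tau

Answer: REACHABLE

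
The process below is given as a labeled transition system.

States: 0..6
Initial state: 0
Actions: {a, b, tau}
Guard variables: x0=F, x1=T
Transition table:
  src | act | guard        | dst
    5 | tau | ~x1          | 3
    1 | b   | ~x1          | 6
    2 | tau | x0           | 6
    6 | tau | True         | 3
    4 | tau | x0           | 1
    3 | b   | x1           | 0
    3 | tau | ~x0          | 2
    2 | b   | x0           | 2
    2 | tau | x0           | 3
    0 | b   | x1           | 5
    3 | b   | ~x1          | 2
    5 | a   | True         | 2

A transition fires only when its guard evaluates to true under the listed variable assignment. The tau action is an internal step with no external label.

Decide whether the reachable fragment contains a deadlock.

R = {0,2,5}
  0: b→5  [1 exit(s)]
  2: ∅  [deadlock]
  5: a→2  [1 exit(s)]
witness 2: b·a

Answer: DEADLOCK at state 2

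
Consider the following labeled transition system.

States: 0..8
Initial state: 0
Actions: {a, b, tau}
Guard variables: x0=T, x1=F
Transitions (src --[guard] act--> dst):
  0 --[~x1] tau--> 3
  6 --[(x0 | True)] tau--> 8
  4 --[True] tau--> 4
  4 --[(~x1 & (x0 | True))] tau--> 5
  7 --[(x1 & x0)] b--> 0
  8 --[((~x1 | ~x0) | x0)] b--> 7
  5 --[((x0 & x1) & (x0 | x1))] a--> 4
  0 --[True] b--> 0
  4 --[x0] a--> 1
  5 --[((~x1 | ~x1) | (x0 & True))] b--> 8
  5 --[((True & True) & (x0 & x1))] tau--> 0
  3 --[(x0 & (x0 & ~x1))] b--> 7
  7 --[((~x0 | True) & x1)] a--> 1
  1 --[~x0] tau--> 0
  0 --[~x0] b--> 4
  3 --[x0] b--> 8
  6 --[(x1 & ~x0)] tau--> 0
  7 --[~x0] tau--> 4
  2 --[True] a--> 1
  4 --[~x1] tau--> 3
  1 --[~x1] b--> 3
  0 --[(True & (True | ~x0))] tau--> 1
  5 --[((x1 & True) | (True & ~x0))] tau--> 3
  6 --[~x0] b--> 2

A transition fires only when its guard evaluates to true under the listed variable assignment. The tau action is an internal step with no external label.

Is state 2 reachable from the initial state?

After dropping false guards: 14 live edges.
depth 0: {0}
depth 1: {1,3}  now seen {0,1,3}
depth 2: {7,8}  now seen {0,1,3,7,8}
Reachable = {0,1,3,7,8}

Answer: UNREACHABLE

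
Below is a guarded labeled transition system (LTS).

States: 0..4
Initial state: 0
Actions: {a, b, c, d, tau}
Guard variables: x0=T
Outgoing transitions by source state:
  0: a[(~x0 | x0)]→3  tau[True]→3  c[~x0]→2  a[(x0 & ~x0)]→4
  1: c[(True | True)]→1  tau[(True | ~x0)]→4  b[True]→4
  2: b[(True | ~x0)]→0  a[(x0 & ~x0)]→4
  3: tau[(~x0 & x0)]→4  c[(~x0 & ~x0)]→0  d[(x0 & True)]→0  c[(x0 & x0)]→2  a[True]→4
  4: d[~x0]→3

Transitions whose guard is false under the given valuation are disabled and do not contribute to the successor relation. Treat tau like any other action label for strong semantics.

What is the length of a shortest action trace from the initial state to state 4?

Answer: 2

Analysis:
Layered search for 4:
  depth 0: {0}
  depth 1: {3}
  depth 2: {2,4}
first hit 4 at d=2 via a·a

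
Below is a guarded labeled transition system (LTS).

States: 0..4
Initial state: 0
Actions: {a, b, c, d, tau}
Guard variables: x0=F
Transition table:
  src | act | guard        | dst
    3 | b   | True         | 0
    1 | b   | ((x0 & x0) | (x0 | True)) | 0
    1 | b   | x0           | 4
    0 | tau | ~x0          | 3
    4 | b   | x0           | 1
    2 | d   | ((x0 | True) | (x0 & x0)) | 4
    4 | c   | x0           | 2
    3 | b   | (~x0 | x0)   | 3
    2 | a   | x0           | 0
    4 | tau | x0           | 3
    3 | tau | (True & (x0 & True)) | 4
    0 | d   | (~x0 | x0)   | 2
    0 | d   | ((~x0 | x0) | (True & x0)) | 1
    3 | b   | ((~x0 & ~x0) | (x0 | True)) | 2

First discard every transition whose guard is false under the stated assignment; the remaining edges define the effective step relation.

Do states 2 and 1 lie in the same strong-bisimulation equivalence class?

Compute ~ classes (split until stable):
  round 0: {{0,1,2,3,4}}
  round 1: {{0},{1,3},{2},{4}}
  round 2: {{0},{1},{2},{3},{4}}
Fixed point at round 3; 5 class(es).
[2]={2}  [1]={1}

Answer: NOT BISIMILAR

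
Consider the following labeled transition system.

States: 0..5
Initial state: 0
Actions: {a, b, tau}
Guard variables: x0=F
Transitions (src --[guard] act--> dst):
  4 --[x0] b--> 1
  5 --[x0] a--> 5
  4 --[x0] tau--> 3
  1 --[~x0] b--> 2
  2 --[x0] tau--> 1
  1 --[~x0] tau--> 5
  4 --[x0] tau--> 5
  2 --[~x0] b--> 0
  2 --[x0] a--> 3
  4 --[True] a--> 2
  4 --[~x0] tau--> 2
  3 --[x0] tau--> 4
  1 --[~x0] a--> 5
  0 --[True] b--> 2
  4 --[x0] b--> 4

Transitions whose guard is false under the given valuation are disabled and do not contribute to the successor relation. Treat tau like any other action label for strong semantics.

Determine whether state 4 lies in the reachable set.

After dropping false guards: 7 live edges.
L0 = {0}
L1 = {2}  now seen {0,2}
Reachable = {0,2}

Answer: UNREACHABLE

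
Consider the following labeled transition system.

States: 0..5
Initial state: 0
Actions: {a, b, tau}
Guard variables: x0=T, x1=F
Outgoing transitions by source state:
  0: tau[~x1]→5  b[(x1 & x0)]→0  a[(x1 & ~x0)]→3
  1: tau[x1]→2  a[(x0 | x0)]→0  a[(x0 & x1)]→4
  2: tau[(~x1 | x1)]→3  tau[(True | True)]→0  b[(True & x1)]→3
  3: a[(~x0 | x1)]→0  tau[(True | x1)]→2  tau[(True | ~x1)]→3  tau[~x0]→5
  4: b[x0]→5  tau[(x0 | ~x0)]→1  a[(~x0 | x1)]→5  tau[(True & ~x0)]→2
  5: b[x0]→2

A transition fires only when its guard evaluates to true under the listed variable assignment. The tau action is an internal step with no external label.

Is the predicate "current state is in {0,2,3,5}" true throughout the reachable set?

Answer: INVARIANT HOLDS

Trace:
Inv-set: {0,2,3,5}
R = {0,2,3,5}
  0: safe
  2: safe
  3: safe
  5: safe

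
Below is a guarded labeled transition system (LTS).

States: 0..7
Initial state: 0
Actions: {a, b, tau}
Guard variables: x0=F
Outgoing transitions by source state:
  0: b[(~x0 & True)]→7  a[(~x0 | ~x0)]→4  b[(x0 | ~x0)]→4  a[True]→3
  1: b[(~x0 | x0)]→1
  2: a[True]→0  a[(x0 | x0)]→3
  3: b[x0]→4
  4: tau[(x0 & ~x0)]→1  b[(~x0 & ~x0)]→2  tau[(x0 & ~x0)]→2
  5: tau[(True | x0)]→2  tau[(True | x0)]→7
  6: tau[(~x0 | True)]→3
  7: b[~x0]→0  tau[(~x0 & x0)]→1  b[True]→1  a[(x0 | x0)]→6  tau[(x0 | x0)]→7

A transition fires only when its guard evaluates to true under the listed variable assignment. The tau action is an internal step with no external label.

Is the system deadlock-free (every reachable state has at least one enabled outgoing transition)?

Answer: DEADLOCK at state 3

Analysis:
Reach set: {0,1,2,3,4,7}
  0: a→3  a→4  b→4  b→7  [4 exit(s)]
  1: b→1  [1 exit(s)]
  2: a→0  [1 exit(s)]
  3: ∅  [no exit]
  4: b→2  [1 exit(s)]
  7: b→0  b→1  [2 exit(s)]
Path to 3: a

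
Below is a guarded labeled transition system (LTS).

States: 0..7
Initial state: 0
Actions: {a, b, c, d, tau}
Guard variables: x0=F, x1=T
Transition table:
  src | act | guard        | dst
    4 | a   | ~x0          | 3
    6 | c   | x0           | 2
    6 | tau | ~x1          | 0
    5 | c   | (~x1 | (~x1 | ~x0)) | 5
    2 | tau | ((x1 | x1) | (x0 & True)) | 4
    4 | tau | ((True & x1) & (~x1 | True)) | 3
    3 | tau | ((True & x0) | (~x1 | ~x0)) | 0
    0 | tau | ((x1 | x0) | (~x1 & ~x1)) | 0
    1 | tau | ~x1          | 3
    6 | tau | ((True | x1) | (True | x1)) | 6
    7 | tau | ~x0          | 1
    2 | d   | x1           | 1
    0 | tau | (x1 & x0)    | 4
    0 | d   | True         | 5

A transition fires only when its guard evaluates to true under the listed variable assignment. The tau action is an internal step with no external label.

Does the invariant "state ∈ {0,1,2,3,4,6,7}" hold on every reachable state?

Safe = {0,1,2,3,4,6,7}
Reachable = {0,5}
  0: ok
  5: VIOLATES
counterexample path to 5: d

Answer: INVARIANT VIOLATED at state 5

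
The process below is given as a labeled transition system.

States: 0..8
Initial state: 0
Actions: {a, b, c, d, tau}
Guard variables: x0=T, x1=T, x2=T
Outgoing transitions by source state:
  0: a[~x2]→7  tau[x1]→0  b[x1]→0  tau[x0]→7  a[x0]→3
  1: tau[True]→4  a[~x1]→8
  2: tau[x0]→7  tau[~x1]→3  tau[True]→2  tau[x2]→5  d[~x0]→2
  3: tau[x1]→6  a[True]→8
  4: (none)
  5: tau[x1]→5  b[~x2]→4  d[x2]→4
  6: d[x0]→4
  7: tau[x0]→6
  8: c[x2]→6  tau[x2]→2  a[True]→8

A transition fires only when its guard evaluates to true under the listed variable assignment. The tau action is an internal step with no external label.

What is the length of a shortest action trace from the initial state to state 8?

Answer: 2

Working:
Breadth-first toward 8:
  depth 0: {0}
  depth 1: {3,7}
  depth 2: {6,8}
8 enters at depth 2; path a·a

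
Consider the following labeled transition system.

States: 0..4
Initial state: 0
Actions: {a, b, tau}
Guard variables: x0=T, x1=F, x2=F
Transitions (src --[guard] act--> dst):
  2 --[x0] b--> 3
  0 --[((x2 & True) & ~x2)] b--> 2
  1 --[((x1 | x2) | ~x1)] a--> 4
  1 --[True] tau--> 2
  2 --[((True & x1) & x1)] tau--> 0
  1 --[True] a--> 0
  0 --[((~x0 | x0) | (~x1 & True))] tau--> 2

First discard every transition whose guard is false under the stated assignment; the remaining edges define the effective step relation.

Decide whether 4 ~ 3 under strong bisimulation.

Compute ~ classes (split until stable):
  π0 = {{0,1,2,3,4}}
  π1 = {{0},{1},{2},{3,4}}
Fixed point at round 2; 4 class(es).
4∈{3,4}, 3∈{3,4}

Answer: BISIMILAR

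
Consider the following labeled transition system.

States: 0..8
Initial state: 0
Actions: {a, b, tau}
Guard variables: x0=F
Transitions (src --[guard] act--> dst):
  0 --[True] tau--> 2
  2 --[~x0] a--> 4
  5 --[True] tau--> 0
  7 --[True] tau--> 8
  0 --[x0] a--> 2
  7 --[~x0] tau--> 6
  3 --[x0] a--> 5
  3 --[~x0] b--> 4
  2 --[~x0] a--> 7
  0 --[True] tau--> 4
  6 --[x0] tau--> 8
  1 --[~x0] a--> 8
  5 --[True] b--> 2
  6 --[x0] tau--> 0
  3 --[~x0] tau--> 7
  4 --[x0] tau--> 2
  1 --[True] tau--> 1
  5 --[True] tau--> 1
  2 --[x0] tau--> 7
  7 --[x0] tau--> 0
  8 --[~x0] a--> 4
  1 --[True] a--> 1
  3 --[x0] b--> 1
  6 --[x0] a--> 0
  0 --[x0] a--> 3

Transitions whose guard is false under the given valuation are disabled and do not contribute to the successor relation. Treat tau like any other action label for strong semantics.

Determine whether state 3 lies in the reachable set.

After dropping false guards: 15 live edges.
Layer 0: {0}
Layer 1: {2,4}  now seen {0,2,4}
Layer 2: {7}  now seen {0,2,4,7}
Layer 3: {6,8}  now seen {0,2,4,6,7,8}
R = {0,2,4,6,7,8}

Answer: UNREACHABLE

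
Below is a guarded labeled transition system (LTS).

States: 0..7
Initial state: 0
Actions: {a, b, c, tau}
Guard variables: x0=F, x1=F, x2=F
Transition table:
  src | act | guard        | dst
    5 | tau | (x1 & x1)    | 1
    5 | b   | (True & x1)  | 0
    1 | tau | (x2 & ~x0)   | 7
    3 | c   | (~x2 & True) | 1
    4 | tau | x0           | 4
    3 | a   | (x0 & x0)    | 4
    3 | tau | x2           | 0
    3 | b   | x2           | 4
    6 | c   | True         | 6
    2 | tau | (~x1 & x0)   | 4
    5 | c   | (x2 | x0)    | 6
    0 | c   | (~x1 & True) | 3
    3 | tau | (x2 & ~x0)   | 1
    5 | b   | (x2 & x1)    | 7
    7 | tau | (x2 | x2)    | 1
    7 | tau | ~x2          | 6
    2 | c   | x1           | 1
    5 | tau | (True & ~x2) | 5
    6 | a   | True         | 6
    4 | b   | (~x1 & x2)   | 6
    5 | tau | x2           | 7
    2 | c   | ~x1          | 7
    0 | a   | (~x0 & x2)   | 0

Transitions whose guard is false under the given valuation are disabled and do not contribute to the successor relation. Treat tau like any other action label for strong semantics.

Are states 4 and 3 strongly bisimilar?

Answer: NOT BISIMILAR

Working:
Bisimulation quotient by refinement:
  P[0] = {{0,1,2,3,4,5,6,7}}
  P[1] = {{0,2,3},{1,4},{5,7},{6}}
  P[2] = {{0},{1,4},{2},{3},{5},{6},{7}}
7 equivalence class(es) (converged in 3)
class of 4: {1,4}; class of 3: {3}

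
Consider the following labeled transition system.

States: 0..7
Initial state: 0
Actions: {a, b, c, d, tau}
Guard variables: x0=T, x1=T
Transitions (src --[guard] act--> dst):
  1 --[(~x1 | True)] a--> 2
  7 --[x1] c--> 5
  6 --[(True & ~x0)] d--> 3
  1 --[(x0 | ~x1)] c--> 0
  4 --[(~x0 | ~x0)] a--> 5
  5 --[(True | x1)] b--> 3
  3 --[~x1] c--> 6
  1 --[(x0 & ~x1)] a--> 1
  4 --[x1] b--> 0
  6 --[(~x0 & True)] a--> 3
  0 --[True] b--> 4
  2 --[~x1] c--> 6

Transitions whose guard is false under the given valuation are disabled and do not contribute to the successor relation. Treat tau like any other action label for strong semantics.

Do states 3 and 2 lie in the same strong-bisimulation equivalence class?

Compute ~ classes (split until stable):
  P[0] = {{0,1,2,3,4,5,6,7}}
  P[1] = {{0,4,5},{1},{2,3,6},{7}}
  P[2] = {{0,4},{1},{2,3,6},{5},{7}}
5 equivalence class(es) (converged in 3)
3∈{2,3,6}, 2∈{2,3,6}

Answer: BISIMILAR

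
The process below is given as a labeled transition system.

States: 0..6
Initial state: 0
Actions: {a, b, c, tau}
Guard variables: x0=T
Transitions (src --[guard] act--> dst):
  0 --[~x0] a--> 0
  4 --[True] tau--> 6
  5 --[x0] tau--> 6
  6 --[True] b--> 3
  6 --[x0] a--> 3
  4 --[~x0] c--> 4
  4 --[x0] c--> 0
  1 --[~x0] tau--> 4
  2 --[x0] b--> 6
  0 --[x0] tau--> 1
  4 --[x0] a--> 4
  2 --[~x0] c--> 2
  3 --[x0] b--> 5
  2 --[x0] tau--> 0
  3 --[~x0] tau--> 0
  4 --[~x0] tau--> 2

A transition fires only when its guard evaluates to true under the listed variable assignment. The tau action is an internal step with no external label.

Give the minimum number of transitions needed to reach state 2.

Answer: UNREACHABLE

Working:
BFS to 2:
  depth 0: {0}
  depth 1: {1}
2 never appears.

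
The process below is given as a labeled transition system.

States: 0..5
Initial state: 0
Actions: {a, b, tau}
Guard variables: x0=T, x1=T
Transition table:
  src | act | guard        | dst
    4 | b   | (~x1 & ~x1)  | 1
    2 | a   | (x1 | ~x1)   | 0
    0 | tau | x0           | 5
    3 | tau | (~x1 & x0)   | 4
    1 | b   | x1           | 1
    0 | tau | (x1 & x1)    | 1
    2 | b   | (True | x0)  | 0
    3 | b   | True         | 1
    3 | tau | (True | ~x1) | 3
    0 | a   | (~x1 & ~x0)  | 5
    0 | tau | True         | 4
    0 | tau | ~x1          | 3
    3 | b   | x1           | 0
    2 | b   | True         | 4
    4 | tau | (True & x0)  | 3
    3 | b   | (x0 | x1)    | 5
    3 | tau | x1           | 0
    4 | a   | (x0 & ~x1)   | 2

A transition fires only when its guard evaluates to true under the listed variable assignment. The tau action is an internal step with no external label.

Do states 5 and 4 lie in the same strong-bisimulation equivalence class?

Answer: NOT BISIMILAR

Working:
Refine partition for ~:
  round 0: {{0,1,2,3,4,5}}
  round 1: {{0,4},{1},{2},{3},{5}}
  round 2: {{0},{1},{2},{3},{4},{5}}
6 equivalence class(es) (converged in 3)
5∈{5}, 4∈{4}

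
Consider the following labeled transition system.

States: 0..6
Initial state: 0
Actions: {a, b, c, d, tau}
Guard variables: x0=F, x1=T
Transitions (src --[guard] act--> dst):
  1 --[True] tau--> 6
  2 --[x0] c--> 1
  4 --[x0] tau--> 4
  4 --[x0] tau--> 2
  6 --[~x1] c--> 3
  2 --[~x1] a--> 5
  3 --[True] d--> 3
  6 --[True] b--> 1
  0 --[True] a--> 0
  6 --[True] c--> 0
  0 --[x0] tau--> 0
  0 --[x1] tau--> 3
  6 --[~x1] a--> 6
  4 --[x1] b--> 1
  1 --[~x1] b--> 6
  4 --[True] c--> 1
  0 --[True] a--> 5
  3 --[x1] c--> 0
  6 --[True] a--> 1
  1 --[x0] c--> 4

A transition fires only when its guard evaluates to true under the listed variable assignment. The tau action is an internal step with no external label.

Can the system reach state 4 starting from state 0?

Answer: UNREACHABLE

Working:
After dropping false guards: 11 live edges.
L0 = {0}
L1 = {3,5}  now seen {0,3,5}
R = {0,3,5}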